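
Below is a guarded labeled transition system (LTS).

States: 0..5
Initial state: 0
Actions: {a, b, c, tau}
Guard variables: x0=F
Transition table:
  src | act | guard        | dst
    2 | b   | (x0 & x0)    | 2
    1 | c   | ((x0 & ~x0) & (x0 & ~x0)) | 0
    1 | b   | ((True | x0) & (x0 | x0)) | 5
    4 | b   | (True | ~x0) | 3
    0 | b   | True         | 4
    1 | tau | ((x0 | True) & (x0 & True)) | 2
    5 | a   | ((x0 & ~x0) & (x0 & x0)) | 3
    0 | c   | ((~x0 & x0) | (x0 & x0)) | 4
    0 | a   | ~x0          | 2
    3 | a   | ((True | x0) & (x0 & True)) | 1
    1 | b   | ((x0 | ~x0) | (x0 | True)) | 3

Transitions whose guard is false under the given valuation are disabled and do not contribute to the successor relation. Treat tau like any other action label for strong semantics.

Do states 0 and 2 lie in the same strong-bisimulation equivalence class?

Answer: NOT BISIMILAR

Working:
Bisimulation quotient by refinement:
  round 0: {{0,1,2,3,4,5}}
  round 1: {{0},{1,4},{2,3,5}}
Fixed point at round 2; 3 class(es).
[0]={0}  [2]={2,3,5}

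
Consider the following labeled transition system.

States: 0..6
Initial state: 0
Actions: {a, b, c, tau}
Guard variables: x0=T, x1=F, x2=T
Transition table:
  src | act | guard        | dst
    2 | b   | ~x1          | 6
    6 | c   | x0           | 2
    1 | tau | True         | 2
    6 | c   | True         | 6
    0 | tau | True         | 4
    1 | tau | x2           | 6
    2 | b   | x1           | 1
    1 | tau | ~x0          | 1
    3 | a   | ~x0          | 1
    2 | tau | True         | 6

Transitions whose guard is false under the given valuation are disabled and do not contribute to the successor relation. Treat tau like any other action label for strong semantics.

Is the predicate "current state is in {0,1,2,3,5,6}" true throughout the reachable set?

Safe = {0,1,2,3,5,6}
Reachable = {0,4}
  0: ok
  4: VIOLATES
reach 4 via tau — violates

Answer: INVARIANT VIOLATED at state 4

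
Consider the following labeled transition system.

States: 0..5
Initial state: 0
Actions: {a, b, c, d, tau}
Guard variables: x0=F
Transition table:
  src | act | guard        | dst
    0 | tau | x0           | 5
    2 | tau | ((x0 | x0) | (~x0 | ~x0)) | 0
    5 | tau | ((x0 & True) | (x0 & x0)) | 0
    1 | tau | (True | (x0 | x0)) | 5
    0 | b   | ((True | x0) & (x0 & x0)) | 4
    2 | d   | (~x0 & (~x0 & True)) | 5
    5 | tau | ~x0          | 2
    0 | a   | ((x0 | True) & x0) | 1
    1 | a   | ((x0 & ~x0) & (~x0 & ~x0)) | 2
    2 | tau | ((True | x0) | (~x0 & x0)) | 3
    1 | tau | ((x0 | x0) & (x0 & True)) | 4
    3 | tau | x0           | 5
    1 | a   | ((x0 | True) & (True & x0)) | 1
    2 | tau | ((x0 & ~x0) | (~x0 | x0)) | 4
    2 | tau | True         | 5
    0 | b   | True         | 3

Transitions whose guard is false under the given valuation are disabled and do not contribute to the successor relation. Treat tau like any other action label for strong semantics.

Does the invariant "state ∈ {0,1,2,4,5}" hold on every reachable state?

Inv-set: {0,1,2,4,5}
Reach set: {0,3}
  0: safe
  3: outside
witness against invariant: b → 3

Answer: INVARIANT VIOLATED at state 3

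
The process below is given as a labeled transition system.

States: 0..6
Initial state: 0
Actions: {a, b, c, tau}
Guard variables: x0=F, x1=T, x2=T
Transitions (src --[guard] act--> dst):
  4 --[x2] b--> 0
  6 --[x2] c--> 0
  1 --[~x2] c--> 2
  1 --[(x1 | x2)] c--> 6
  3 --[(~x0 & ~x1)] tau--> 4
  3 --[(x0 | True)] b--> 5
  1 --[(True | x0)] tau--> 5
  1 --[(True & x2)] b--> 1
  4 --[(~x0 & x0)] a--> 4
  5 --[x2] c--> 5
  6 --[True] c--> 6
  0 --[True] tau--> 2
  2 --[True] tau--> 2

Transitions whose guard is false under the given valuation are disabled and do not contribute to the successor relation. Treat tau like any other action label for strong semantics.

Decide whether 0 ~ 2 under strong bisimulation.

Answer: BISIMILAR

Trace:
Compute ~ classes (split until stable):
  π0 = {{0,1,2,3,4,5,6}}
  π1 = {{0,2},{1},{3,4},{5,6}}
  π2 = {{0,2},{1},{3},{4},{5},{6}}
Fixed point at round 3; 6 class(es).
0∈{0,2}, 2∈{0,2}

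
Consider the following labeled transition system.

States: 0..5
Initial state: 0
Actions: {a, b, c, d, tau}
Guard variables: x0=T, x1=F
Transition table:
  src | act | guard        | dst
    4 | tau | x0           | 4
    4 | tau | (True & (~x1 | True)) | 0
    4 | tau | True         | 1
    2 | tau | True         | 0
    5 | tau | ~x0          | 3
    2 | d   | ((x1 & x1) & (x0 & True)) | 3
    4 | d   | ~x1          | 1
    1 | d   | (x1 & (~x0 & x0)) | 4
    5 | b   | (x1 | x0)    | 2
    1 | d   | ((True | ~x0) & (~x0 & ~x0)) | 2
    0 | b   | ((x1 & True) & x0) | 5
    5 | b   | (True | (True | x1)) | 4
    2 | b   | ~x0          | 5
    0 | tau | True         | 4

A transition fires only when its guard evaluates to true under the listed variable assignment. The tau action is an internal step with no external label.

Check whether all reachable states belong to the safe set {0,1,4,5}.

Allowed set {0,1,4,5}
R = {0,1,4}
  0: safe
  1: safe
  4: safe

Answer: INVARIANT HOLDS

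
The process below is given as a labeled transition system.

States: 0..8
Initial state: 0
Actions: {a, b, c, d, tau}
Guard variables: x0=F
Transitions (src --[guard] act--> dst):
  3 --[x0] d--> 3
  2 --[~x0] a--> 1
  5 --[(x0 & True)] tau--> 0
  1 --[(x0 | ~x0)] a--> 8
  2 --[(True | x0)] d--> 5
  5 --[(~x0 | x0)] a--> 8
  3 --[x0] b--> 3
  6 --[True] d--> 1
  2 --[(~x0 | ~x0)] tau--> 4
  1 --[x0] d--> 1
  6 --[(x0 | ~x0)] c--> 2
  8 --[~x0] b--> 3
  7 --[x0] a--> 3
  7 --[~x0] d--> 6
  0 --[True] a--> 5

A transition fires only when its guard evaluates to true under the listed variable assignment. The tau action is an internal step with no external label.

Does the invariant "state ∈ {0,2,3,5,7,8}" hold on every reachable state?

Answer: INVARIANT HOLDS

Trace:
Safe = {0,2,3,5,7,8}
R = {0,3,5,8}
  0: ok
  3: ok
  5: ok
  8: ok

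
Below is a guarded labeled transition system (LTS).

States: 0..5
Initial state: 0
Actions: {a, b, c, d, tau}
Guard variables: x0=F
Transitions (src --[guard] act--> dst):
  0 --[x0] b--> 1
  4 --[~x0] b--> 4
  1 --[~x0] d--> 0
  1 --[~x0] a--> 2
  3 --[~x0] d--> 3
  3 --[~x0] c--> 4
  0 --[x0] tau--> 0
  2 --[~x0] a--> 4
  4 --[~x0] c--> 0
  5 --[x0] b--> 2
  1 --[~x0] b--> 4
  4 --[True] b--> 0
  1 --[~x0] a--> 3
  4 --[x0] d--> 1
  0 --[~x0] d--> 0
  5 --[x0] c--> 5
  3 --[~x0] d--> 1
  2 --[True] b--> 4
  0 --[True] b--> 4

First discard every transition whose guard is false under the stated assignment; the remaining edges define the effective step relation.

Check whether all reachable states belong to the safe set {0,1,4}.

Inv-set: {0,1,4}
Reachable = {0,4}
  0: ok
  4: ok

Answer: INVARIANT HOLDS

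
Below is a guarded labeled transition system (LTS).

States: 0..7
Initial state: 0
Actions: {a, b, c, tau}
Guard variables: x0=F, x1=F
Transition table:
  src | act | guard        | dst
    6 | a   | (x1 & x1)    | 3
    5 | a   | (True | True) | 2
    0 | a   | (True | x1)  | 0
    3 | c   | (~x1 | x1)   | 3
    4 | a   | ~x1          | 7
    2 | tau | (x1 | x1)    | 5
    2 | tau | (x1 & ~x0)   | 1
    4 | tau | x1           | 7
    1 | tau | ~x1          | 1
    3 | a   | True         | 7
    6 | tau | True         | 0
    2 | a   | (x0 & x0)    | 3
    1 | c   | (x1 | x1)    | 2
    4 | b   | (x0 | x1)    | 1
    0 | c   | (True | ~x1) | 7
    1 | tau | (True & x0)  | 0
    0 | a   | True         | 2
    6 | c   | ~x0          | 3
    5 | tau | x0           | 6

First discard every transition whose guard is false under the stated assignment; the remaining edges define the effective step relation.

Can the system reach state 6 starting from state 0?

Guard filter leaves 10 enabled edge(s).
Layer 0: {0}
Layer 1: {2,7}  cumulative {0,2,7}
R = {0,2,7}

Answer: UNREACHABLE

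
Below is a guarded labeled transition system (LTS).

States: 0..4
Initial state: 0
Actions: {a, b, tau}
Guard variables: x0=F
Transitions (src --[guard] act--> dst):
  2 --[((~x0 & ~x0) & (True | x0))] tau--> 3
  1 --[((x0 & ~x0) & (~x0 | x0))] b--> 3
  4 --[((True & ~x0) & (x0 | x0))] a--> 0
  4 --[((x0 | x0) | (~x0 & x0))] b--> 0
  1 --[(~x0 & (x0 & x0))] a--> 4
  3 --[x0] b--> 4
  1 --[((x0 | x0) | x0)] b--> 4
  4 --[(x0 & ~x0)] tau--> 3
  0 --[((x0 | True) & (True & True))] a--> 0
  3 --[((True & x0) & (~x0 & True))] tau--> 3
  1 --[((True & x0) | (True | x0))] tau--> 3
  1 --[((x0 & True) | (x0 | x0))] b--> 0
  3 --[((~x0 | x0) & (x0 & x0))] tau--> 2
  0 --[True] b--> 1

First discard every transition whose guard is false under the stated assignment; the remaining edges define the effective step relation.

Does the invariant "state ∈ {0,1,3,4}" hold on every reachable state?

Allowed set {0,1,3,4}
Reach set: {0,1,3}
  0: ✓
  1: ✓
  3: ✓

Answer: INVARIANT HOLDS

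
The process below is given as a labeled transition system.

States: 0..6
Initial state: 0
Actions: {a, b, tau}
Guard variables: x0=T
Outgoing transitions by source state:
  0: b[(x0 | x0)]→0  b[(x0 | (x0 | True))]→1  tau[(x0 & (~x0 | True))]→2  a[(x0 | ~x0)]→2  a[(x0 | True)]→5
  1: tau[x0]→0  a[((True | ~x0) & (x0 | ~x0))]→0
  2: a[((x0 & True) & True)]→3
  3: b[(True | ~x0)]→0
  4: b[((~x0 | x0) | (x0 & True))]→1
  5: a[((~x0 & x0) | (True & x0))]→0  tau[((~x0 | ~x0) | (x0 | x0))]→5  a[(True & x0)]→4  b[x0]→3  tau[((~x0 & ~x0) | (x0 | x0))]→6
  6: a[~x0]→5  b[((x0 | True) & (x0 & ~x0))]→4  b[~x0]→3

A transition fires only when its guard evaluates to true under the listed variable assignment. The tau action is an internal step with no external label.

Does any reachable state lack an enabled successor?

R = {0,1,2,3,4,5,6}
  0: a→2  a→5  b→0  b→1  tau→2  [deg 5]
  1: a→0  tau→0  [deg 2]
  2: a→3  [deg 1]
  3: b→0  [deg 1]
  4: b→1  [deg 1]
  5: a→0  a→4  b→3  tau→5  tau→6  [deg 5]
  6: ∅  [deadlock]
trace reaching 6: a·tau

Answer: DEADLOCK at state 6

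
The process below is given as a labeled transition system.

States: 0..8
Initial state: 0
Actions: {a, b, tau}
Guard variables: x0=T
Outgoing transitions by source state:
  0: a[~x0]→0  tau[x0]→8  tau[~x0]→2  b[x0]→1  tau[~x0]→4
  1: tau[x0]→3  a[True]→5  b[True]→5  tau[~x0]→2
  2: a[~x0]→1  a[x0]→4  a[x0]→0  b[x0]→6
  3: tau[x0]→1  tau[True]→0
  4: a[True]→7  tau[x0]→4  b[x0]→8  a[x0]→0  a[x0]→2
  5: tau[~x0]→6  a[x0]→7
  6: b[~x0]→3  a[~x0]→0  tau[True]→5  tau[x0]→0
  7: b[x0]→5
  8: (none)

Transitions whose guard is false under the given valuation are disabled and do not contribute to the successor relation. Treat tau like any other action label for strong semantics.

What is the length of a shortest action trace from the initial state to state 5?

Answer: 2

Working:
BFS to 5:
  Layer 0: {0}
  Layer 1: {1,8}
  Layer 2: {3,5}
5 enters at depth 2; path b·a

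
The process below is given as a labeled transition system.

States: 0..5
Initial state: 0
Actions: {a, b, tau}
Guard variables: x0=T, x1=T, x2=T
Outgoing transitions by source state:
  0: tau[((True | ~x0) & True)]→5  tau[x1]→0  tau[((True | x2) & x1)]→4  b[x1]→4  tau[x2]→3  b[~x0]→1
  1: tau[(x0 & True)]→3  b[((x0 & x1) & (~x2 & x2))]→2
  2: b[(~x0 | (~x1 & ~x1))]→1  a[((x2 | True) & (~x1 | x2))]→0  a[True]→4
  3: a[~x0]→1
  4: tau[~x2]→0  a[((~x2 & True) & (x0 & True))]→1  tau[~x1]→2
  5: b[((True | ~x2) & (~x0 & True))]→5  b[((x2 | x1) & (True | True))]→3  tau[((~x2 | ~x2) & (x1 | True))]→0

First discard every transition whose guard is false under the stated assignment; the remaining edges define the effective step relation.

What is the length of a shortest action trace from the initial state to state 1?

Answer: UNREACHABLE

Analysis:
Breadth-first toward 1:
  depth 0: {0}
  depth 1: {3,4,5}
1 never appears.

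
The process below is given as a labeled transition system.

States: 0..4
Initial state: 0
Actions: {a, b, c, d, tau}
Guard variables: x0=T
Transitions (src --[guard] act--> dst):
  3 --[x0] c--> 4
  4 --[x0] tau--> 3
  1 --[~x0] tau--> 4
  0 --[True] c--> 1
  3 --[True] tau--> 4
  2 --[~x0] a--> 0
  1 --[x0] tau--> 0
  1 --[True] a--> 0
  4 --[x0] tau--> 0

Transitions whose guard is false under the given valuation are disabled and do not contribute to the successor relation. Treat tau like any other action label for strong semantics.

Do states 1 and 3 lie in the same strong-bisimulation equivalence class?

Compute ~ classes (split until stable):
  π0 = {{0,1,2,3,4}}
  π1 = {{0},{1},{2},{3},{4}}
stable after 2 split(s): 5 block(s)
[1]={1}  [3]={3}

Answer: NOT BISIMILAR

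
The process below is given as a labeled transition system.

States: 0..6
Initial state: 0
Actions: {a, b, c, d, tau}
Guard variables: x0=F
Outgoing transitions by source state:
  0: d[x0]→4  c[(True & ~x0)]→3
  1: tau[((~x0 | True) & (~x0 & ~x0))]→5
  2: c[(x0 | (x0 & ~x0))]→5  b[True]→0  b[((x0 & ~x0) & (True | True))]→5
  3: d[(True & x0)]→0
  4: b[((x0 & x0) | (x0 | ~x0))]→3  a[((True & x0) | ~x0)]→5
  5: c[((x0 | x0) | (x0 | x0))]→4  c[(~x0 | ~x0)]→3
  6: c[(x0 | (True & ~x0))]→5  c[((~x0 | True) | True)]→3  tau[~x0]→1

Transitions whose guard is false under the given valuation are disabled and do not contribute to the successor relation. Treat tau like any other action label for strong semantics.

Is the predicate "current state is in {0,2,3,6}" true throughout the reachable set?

Inv-set: {0,2,3,6}
Reach set: {0,3}
  0: ✓
  3: ✓

Answer: INVARIANT HOLDS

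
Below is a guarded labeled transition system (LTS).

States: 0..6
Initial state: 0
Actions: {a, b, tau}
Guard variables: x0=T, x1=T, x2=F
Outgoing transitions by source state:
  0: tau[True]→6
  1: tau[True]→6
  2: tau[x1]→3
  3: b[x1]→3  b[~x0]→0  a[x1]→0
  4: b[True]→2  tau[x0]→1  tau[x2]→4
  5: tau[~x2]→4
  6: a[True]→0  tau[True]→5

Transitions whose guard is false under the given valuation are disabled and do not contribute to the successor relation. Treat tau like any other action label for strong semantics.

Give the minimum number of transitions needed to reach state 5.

Answer: 2

Analysis:
BFS to 5:
  Layer 0: {0}
  Layer 1: {6}
  Layer 2: {5}
5 enters at depth 2; path tau·tau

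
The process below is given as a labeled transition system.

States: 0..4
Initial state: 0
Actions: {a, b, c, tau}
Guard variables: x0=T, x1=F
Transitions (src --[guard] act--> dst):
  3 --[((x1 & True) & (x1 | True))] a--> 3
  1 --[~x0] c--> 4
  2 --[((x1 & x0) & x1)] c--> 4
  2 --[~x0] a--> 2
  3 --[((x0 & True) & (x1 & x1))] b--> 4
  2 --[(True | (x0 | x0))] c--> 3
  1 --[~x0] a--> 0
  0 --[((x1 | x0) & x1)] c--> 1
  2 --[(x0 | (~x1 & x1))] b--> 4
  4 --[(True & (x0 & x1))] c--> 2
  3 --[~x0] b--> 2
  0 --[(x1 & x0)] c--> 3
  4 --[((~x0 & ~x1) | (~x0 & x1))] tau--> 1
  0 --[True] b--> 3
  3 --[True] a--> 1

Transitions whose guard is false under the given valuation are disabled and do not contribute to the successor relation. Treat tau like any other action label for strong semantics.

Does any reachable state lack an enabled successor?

Answer: DEADLOCK at state 1

Trace:
Reach set: {0,1,3}
  0: b→3  [1 exit(s)]
  1: ∅  [STUCK]
  3: a→1  [1 exit(s)]
Path to 1: b·a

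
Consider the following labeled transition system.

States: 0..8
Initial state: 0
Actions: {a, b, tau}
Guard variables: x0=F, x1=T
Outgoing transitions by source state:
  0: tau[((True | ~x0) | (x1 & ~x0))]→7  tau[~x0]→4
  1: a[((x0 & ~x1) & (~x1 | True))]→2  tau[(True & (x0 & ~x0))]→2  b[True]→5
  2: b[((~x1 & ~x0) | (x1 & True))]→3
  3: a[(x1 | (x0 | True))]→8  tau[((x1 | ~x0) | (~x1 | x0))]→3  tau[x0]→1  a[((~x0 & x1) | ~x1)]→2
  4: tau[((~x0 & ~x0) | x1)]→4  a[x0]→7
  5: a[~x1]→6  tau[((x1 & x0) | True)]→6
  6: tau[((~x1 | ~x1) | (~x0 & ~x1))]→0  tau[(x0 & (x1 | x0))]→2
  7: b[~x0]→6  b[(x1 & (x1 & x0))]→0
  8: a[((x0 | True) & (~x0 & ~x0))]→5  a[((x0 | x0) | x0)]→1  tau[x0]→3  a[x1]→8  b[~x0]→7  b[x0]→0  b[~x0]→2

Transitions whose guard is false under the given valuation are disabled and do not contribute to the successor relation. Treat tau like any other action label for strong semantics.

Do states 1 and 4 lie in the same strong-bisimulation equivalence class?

Refine partition for ~:
  π0 = {{0,1,2,3,4,5,6,7,8}}
  π1 = {{0,4,5},{1,2,7},{3},{6},{8}}
  π2 = {{0},{1},{2},{3},{4},{5},{6},{7},{8}}
9 equivalence class(es) (converged in 3)
1∈{1}, 4∈{4}

Answer: NOT BISIMILAR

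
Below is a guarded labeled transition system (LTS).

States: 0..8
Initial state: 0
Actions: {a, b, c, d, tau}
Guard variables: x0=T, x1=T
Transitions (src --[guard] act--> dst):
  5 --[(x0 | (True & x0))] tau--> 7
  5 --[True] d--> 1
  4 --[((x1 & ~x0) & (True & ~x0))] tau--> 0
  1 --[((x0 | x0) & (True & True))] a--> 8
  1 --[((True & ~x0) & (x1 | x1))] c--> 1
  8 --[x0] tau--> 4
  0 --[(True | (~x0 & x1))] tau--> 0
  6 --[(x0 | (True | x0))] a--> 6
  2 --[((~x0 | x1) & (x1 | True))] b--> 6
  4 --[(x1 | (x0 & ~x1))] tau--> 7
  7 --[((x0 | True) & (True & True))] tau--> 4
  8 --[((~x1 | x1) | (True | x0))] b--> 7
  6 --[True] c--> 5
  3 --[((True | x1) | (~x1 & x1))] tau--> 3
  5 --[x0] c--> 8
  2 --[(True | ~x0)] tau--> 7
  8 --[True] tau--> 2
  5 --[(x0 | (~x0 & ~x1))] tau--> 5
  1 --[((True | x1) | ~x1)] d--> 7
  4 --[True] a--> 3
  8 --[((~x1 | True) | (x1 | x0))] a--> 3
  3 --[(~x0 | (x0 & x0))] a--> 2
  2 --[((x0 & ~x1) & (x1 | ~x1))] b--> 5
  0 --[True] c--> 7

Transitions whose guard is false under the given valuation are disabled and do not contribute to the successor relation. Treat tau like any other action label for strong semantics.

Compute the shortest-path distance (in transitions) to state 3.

Breadth-first toward 3:
  Layer 0: {0}
  Layer 1: {7}
  Layer 2: {4}
  Layer 3: {3}
depth(3)=3, e.g. c·tau·a

Answer: 3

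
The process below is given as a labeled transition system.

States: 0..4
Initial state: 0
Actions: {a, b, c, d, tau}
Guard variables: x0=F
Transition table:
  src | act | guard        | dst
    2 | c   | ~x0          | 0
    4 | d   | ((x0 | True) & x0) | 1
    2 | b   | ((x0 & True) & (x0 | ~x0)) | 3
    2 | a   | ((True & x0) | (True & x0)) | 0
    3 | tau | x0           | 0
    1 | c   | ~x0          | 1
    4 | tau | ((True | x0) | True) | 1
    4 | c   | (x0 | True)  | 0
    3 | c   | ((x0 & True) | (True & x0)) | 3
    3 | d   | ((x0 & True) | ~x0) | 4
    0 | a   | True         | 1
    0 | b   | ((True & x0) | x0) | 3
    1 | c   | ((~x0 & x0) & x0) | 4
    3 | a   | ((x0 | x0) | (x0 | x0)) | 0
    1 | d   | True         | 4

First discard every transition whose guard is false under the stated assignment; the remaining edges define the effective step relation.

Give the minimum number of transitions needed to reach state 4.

Layered search for 4:
  L0 = {0}
  L1 = {1}
  L2 = {4}
depth(4)=2, e.g. a·d

Answer: 2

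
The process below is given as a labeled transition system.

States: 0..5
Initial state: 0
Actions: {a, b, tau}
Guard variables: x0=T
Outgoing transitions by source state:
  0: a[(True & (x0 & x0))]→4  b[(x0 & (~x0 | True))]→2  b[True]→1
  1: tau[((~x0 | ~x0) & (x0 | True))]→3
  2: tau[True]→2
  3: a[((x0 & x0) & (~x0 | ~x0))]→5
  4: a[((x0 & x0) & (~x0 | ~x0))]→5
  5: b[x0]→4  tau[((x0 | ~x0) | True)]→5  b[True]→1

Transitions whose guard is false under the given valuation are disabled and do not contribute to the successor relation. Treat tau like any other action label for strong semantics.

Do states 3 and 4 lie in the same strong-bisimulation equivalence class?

Compute ~ classes (split until stable):
  π0 = {{0,1,2,3,4,5}}
  π1 = {{0},{1,3,4},{2},{5}}
4 equivalence class(es) (converged in 2)
3∈{1,3,4}, 4∈{1,3,4}

Answer: BISIMILAR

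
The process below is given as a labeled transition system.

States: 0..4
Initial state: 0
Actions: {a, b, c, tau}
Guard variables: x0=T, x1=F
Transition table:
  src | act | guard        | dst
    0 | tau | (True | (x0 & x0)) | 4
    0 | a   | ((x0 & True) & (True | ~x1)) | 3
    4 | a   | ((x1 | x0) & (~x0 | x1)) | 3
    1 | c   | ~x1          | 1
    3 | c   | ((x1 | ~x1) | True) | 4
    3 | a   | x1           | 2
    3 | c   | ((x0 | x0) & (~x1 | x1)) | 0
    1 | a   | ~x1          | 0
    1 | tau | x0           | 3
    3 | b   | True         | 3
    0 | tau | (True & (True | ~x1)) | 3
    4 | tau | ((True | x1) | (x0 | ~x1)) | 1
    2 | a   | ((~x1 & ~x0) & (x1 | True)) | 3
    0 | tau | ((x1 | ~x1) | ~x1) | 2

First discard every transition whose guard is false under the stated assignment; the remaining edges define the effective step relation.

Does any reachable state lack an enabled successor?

Answer: DEADLOCK at state 2

Analysis:
Reach set: {0,1,2,3,4}
  0: a→3  tau→2  tau→3  tau→4  [4 exit(s)]
  1: a→0  c→1  tau→3  [3 exit(s)]
  2: ∅  [deadlock]
  3: b→3  c→0  c→4  [3 exit(s)]
  4: tau→1  [1 exit(s)]
Path to 2: tau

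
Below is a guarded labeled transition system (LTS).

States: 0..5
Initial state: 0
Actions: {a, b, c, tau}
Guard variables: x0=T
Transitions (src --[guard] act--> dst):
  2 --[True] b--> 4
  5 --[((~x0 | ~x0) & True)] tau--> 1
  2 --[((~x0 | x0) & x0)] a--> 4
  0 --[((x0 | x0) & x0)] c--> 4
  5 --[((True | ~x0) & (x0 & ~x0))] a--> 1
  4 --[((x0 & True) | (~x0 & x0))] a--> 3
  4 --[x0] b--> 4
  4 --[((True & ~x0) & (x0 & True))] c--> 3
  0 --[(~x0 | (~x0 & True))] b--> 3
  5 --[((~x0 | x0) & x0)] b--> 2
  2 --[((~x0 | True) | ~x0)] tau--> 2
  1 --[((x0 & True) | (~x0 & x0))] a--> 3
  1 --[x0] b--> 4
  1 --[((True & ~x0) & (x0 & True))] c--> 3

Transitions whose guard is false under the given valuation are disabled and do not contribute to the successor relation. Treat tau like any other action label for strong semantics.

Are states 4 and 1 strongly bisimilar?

Refine partition for ~:
  round 0: {{0,1,2,3,4,5}}
  round 1: {{0},{1,4},{2},{3},{5}}
Fixed point at round 2; 5 class(es).
class of 4: {1,4}; class of 1: {1,4}

Answer: BISIMILAR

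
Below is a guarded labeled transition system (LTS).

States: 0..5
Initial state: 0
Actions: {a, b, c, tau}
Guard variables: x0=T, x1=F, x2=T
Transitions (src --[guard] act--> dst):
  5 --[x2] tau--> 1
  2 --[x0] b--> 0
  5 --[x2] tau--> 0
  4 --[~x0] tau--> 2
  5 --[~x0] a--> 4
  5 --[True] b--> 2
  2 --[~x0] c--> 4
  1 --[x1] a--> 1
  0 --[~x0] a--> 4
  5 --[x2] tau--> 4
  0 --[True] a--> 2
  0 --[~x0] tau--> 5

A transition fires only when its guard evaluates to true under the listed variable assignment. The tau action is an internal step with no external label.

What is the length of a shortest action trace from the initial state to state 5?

Answer: UNREACHABLE

Analysis:
Breadth-first toward 5:
  Layer 0: {0}
  Layer 1: {2}
5 never appears.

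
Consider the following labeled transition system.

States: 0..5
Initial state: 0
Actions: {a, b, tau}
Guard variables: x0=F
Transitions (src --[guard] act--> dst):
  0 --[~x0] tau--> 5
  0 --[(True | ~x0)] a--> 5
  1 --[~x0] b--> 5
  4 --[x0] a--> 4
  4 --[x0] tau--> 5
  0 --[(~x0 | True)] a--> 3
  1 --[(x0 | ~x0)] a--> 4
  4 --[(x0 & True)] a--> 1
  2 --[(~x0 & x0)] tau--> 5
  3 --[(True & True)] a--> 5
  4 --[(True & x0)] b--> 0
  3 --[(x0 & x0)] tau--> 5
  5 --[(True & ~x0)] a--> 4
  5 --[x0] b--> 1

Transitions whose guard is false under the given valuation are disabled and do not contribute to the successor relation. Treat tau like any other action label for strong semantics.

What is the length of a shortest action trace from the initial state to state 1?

BFS to 1:
  Layer 0: {0}
  Layer 1: {3,5}
  Layer 2: {4}
1 never appears.

Answer: UNREACHABLE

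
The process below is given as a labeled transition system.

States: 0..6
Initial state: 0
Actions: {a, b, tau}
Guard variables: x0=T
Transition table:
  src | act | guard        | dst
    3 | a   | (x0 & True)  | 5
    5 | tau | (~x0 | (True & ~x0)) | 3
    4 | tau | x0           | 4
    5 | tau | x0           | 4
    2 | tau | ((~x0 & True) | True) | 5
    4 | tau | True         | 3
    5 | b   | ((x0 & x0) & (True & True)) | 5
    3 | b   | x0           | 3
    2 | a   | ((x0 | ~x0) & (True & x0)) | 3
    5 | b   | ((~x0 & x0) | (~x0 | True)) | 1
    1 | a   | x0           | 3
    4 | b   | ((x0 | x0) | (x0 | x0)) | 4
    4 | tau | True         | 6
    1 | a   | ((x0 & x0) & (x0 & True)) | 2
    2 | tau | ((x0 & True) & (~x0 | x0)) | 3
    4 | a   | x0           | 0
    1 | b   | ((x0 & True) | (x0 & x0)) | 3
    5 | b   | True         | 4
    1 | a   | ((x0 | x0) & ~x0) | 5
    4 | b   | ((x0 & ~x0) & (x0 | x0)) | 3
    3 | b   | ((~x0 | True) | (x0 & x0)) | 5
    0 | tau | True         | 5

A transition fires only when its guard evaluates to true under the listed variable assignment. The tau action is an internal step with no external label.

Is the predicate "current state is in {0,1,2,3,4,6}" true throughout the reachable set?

Answer: INVARIANT VIOLATED at state 5

Trace:
Safe = {0,1,2,3,4,6}
R = {0,1,2,3,4,5,6}
  0: ✓
  1: ✓
  2: ✓
  3: ✓
  4: ✓
  5: outside
  6: ✓
counterexample path to 5: tau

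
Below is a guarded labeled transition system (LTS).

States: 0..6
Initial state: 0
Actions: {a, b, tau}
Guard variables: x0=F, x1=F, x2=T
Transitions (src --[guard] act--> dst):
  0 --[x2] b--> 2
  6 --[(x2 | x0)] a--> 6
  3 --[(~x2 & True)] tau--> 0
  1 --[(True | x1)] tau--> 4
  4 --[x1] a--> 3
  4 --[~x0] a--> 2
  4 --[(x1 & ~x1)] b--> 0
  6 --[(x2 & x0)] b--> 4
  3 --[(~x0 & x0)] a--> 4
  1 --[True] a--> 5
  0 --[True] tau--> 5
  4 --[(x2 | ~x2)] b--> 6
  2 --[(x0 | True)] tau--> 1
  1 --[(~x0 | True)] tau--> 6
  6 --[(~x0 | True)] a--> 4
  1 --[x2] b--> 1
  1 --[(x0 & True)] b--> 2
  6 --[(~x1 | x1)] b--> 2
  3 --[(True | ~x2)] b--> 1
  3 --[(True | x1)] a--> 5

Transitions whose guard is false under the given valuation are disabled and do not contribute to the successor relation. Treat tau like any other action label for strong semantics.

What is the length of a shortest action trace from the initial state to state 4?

Answer: 3

Analysis:
Layered search for 4:
  L0 = {0}
  L1 = {2,5}
  L2 = {1}
  L3 = {4,6}
depth(4)=3, e.g. b·tau·tau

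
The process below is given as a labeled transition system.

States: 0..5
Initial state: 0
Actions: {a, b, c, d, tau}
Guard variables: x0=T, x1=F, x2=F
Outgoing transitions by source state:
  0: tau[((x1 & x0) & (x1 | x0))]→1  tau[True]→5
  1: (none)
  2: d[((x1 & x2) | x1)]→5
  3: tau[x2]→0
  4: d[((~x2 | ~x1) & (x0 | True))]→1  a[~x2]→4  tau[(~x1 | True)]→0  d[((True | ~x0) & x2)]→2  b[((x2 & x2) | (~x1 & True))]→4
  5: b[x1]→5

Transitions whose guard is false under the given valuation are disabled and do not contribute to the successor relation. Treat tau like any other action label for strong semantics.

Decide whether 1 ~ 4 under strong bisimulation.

Answer: NOT BISIMILAR

Analysis:
Compute ~ classes (split until stable):
  π0 = {{0,1,2,3,4,5}}
  π1 = {{0},{1,2,3,5},{4}}
Fixed point at round 2; 3 class(es).
1∈{1,2,3,5}, 4∈{4}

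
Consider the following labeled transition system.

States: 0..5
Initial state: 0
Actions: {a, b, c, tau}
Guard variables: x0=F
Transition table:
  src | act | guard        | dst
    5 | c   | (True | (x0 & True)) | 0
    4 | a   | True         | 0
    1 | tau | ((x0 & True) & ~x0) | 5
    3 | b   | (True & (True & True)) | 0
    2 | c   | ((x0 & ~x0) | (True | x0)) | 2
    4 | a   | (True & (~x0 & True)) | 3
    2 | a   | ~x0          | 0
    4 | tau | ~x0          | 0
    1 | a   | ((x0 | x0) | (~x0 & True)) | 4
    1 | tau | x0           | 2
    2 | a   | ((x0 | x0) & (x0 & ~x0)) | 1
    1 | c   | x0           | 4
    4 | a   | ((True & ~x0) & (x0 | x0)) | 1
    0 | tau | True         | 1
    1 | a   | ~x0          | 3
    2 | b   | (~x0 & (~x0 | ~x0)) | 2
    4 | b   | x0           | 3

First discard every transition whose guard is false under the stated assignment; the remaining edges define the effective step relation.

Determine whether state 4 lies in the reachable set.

After dropping false guards: 11 live edges.
depth 0: {0}
depth 1: {1}  now seen {0,1}
depth 2: {3,4}  now seen {0,1,3,4}
R = {0,1,3,4}
trace reaching 4: tau·a

Answer: REACHABLE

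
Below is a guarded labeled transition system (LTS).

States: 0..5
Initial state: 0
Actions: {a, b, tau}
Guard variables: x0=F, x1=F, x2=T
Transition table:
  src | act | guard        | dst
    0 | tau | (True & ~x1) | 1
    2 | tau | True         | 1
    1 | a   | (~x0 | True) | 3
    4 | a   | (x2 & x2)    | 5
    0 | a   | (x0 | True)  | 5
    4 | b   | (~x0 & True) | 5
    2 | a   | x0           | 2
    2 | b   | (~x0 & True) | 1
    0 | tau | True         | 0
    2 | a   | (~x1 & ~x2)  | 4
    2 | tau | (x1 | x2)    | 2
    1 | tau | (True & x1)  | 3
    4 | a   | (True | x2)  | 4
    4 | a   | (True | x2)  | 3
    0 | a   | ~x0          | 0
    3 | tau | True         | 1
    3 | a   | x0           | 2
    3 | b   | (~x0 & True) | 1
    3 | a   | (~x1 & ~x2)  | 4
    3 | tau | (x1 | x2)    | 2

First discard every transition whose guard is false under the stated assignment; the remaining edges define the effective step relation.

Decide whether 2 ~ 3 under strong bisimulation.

Answer: BISIMILAR

Trace:
Bisimulation quotient by refinement:
  π0 = {{0,1,2,3,4,5}}
  π1 = {{0},{1},{2,3},{4},{5}}
stable after 2 split(s): 5 block(s)
class of 2: {2,3}; class of 3: {2,3}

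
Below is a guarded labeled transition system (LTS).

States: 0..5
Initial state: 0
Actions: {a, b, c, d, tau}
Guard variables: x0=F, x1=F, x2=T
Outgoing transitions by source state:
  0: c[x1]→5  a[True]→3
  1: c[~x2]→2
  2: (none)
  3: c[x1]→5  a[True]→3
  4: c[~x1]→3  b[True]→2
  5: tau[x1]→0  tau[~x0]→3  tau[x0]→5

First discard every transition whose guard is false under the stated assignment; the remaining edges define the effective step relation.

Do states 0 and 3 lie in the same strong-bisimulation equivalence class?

Answer: BISIMILAR

Working:
Compute ~ classes (split until stable):
  π0 = {{0,1,2,3,4,5}}
  π1 = {{0,3},{1,2},{4},{5}}
stable after 2 split(s): 4 block(s)
0∈{0,3}, 3∈{0,3}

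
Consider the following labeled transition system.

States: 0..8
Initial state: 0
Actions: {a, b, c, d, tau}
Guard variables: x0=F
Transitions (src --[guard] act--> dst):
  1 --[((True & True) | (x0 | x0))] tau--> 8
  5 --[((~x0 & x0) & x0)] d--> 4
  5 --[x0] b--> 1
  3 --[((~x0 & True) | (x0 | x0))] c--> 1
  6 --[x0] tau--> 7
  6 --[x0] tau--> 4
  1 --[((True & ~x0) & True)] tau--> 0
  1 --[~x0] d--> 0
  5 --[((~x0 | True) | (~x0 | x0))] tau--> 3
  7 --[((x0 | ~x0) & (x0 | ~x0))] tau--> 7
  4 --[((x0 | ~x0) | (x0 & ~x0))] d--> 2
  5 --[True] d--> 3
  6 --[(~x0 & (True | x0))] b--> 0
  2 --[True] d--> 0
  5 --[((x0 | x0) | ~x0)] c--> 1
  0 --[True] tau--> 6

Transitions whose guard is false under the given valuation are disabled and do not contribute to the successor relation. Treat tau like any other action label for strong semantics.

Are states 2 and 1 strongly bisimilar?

Refine partition for ~:
  π0 = {{0,1,2,3,4,5,6,7,8}}
  π1 = {{0,7},{1},{2,4},{3},{5},{6},{8}}
  π2 = {{0},{1},{2},{3},{4},{5},{6},{7},{8}}
Fixed point at round 3; 9 class(es).
2∈{2}, 1∈{1}

Answer: NOT BISIMILAR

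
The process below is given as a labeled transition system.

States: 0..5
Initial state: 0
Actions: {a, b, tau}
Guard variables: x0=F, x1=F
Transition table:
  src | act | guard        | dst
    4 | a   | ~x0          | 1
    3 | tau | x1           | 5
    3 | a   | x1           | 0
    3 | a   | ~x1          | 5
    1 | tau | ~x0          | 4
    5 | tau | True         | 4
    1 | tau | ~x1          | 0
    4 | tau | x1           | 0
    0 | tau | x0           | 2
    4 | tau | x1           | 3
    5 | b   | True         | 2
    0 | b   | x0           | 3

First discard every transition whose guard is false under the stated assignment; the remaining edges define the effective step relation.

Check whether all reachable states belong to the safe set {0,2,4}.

Safe = {0,2,4}
Reachable = {0}
  0: ok

Answer: INVARIANT HOLDS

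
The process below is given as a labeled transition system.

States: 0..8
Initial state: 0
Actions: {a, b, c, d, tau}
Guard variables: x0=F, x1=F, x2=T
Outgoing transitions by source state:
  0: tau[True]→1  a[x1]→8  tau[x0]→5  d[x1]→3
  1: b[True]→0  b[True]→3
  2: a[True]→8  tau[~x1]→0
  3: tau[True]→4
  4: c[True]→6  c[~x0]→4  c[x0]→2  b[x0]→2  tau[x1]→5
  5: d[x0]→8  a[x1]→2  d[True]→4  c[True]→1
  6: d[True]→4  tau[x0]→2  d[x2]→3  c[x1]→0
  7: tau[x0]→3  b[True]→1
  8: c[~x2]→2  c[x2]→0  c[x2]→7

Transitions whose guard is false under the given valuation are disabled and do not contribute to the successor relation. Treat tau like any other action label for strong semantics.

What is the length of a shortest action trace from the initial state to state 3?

Layered search for 3:
  depth 0: {0}
  depth 1: {1}
  depth 2: {3}
3 enters at depth 2; path tau·b

Answer: 2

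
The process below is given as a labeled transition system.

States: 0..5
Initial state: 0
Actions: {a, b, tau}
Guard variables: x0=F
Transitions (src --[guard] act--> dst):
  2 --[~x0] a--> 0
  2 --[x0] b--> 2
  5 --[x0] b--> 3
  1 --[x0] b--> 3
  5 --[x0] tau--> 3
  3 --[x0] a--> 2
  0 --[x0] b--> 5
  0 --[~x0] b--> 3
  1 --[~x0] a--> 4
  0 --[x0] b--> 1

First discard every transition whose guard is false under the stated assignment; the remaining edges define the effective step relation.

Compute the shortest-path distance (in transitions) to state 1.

BFS to 1:
  depth 0: {0}
  depth 1: {3}
1 never appears.

Answer: UNREACHABLE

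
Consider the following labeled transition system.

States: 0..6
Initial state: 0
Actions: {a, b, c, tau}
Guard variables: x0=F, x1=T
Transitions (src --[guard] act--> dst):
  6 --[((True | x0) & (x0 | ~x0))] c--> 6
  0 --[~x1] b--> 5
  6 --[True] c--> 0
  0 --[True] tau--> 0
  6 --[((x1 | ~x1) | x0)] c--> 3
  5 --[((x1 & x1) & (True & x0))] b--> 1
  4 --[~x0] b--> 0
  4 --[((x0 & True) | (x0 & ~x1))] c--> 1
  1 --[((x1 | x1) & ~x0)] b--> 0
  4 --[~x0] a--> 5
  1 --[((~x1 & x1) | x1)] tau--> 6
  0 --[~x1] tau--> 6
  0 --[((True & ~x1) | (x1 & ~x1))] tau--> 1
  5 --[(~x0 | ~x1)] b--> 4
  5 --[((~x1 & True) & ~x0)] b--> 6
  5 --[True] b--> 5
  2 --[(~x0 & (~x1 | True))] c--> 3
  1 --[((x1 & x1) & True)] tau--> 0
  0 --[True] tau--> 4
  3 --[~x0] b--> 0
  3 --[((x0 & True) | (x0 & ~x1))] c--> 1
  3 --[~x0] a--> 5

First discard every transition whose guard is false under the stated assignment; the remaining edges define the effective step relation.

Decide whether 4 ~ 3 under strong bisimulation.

Answer: BISIMILAR

Working:
Refine partition for ~:
  round 0: {{0,1,2,3,4,5,6}}
  round 1: {{0},{1},{2,6},{3,4},{5}}
  round 2: {{0},{1},{2},{3,4},{5},{6}}
Fixed point at round 3; 6 class(es).
[4]={3,4}  [3]={3,4}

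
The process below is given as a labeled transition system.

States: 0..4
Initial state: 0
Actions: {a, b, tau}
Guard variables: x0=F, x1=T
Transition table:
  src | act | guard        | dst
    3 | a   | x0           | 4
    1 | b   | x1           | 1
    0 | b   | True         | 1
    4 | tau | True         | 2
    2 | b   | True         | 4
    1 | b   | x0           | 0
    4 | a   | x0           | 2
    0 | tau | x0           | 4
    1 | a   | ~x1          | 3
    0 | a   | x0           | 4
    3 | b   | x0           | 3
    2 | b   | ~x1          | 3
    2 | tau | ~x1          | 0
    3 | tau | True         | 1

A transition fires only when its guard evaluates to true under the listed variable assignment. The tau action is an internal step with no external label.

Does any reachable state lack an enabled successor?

Reachable = {0,1}
  0: b→1  [1 out]
  1: b→1  [1 out]

Answer: DEADLOCK-FREE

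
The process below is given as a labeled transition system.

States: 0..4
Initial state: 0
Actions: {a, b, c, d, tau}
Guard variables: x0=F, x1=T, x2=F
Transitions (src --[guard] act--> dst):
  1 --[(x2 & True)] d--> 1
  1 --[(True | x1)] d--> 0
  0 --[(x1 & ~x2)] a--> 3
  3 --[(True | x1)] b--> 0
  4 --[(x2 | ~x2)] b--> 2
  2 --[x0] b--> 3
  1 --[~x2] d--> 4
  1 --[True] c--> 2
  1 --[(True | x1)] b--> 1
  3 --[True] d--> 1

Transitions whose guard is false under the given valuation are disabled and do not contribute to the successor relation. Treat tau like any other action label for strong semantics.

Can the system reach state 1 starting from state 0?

Answer: REACHABLE

Working:
Guard filter leaves 8 enabled edge(s).
depth 0: {0}
depth 1: {3}  cumulative {0,3}
depth 2: {1}  cumulative {0,1,3}
depth 3: {2,4}  cumulative {0,1,2,3,4}
R = {0,1,2,3,4}
witness 1: a·d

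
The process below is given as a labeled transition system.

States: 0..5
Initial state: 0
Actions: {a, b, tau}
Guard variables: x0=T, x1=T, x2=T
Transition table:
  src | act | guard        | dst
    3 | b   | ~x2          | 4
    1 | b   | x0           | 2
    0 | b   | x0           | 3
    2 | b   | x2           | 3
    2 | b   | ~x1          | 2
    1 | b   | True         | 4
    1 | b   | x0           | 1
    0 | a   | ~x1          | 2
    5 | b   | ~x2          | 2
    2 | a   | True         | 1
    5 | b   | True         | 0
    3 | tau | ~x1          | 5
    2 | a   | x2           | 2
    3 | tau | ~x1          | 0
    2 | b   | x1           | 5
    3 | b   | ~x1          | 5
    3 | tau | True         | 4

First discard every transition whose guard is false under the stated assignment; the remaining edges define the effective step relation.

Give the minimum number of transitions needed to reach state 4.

Answer: 2

Working:
BFS to 4:
  Layer 0: {0}
  Layer 1: {3}
  Layer 2: {4}
first hit 4 at d=2 via b·tau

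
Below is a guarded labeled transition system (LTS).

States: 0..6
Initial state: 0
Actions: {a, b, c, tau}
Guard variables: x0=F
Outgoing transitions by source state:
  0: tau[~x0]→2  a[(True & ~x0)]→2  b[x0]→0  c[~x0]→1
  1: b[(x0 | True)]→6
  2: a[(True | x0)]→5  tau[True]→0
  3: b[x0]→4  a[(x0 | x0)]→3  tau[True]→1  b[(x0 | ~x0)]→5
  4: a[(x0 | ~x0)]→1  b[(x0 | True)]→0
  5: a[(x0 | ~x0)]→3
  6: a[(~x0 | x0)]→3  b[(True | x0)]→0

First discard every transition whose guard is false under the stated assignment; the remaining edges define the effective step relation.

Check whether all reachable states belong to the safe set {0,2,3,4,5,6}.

Answer: INVARIANT VIOLATED at state 1

Analysis:
Safe = {0,2,3,4,5,6}
R = {0,1,2,3,5,6}
  0: ok
  1: VIOLATES
  2: ok
  3: ok
  5: ok
  6: ok
counterexample path to 1: c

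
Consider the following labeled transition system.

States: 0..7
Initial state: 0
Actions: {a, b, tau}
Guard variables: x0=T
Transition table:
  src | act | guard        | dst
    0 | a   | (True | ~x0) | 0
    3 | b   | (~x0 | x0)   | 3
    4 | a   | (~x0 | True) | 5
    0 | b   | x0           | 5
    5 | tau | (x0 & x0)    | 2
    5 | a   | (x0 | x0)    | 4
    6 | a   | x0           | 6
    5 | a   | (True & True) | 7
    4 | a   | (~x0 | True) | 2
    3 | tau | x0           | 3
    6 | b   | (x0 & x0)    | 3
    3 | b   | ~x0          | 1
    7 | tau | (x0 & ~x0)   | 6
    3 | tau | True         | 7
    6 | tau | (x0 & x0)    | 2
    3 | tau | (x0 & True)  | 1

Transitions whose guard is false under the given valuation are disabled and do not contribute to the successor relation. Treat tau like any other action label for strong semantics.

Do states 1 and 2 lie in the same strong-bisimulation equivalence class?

Answer: BISIMILAR

Working:
Compute ~ classes (split until stable):
  round 0: {{0,1,2,3,4,5,6,7}}
  round 1: {{0},{1,2,7},{3},{4},{5},{6}}
stable after 2 split(s): 6 block(s)
1∈{1,2,7}, 2∈{1,2,7}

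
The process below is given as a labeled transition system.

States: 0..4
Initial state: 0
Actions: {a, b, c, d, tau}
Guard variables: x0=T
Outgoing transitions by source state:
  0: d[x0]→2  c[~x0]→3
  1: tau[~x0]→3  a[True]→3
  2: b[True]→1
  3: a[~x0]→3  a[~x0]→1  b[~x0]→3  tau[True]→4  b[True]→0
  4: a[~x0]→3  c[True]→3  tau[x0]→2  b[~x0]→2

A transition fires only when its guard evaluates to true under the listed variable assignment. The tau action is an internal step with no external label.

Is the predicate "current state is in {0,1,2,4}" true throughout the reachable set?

Inv-set: {0,1,2,4}
Reach set: {0,1,2,3,4}
  0: safe
  1: safe
  2: safe
  3: VIOLATES
  4: safe
counterexample path to 3: d·b·a

Answer: INVARIANT VIOLATED at state 3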